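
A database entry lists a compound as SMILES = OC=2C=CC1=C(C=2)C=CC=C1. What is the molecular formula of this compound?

C10H8O

Walk through each heavy atom and fill implicit hydrogens from standard valence (C 4, N 3, O 2, S 2, halogen 1):
  atom 1: O, bond orders sum to 1 (valence 2) → 1 H
  atom 2: C, bond orders sum to 4 (valence 4) → 0 H
  atom 3: C, bond orders sum to 3 (valence 4) → 1 H
  atom 4: C, bond orders sum to 3 (valence 4) → 1 H
  atom 5: C, bond orders sum to 4 (valence 4) → 0 H
  atom 6: C, bond orders sum to 4 (valence 4) → 0 H
  atom 7: C, bond orders sum to 3 (valence 4) → 1 H
  atom 8: C, bond orders sum to 3 (valence 4) → 1 H
  atom 9: C, bond orders sum to 3 (valence 4) → 1 H
  atom 10: C, bond orders sum to 3 (valence 4) → 1 H
  atom 11: C, bond orders sum to 3 (valence 4) → 1 H
Totals → C:10, H:8, O:1.
In Hill order: C10H8O.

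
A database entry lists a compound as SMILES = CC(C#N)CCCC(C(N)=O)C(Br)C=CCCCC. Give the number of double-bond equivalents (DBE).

Degree of unsaturation = (number of rings) + (number of π bonds).
Ring closures in the SMILES: 0.
π bonds: 2 double bonds (each 1 DoU), 1 triple bond (each 2 DoU) → 4 DoU from unsaturation.
Total DoU = 0 + 4 = 4.

4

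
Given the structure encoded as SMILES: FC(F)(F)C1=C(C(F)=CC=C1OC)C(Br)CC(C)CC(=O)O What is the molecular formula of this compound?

Walk through each heavy atom and fill implicit hydrogens from standard valence (C 4, N 3, O 2, S 2, halogen 1):
  atom 1: F (halogen, monovalent) → 0 H
  atom 2: C, bond orders sum to 4 (valence 4) → 0 H
  atom 3: F (halogen, monovalent) → 0 H
  atom 4: F (halogen, monovalent) → 0 H
  atom 5: C, bond orders sum to 4 (valence 4) → 0 H
  atom 6: C, bond orders sum to 4 (valence 4) → 0 H
  atom 7: C, bond orders sum to 4 (valence 4) → 0 H
  atom 8: F (halogen, monovalent) → 0 H
  atom 9: C, bond orders sum to 3 (valence 4) → 1 H
  atom 10: C, bond orders sum to 3 (valence 4) → 1 H
  atom 11: C, bond orders sum to 4 (valence 4) → 0 H
  atom 12: O, bond orders sum to 2 (valence 2) → 0 H
  atom 13: C, bond orders sum to 1 (valence 4) → 3 H
  atom 14: C, bond orders sum to 3 (valence 4) → 1 H
  atom 15: Br (halogen, monovalent) → 0 H
  atom 16: C, bond orders sum to 2 (valence 4) → 2 H
  atom 17: C, bond orders sum to 3 (valence 4) → 1 H
  atom 18: C, bond orders sum to 1 (valence 4) → 3 H
  atom 19: C, bond orders sum to 2 (valence 4) → 2 H
  atom 20: C, bond orders sum to 4 (valence 4) → 0 H
  atom 21: O, bond orders sum to 2 (valence 2) → 0 H
  atom 22: O, bond orders sum to 1 (valence 2) → 1 H
Totals → C:14, H:15, Br:1, F:4, O:3.
In Hill order: C14H15BrF4O3.

C14H15BrF4O3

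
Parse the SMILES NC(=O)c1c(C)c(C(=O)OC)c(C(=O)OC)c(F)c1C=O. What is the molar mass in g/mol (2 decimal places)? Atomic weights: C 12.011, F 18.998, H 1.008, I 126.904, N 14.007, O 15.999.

297.24 g/mol

First, the molecular formula is C13H12FNO6 (counting implicit H from valence).
  C: 13 × 12.011 = 156.143
  F: 1 × 18.998 = 18.998
  H: 12 × 1.008 = 12.096
  N: 1 × 14.007 = 14.007
  O: 6 × 15.999 = 95.994
Sum: 13×12.011 + 1×18.998 + 12×1.008 + 1×14.007 + 6×15.999 = 297.238 → 297.24 g/mol.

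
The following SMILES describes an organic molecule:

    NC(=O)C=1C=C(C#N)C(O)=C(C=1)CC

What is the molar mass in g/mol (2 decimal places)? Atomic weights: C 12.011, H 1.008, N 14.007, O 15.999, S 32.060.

190.20 g/mol

First, the molecular formula is C10H10N2O2 (counting implicit H from valence).
  C: 10 × 12.011 = 120.110
  H: 10 × 1.008 = 10.080
  N: 2 × 14.007 = 28.014
  O: 2 × 15.999 = 31.998
Sum: 10×12.011 + 10×1.008 + 2×14.007 + 2×15.999 = 190.202 → 190.20 g/mol.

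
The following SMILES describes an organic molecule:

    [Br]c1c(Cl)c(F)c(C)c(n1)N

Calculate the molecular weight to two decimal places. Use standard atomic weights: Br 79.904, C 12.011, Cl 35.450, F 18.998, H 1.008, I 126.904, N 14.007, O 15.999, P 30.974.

First, the molecular formula is C6H5BrClFN2 (counting implicit H from valence).
  Br: 1 × 79.904 = 79.904
  C: 6 × 12.011 = 72.066
  Cl: 1 × 35.450 = 35.450
  F: 1 × 18.998 = 18.998
  H: 5 × 1.008 = 5.040
  N: 2 × 14.007 = 28.014
Sum: 1×79.904 + 6×12.011 + 1×35.450 + 1×18.998 + 5×1.008 + 2×14.007 = 239.472 → 239.47 g/mol.

239.47 g/mol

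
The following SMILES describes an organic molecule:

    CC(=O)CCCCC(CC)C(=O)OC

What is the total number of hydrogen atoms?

Walk through each heavy atom and fill implicit hydrogens from standard valence (C 4, N 3, O 2, S 2, halogen 1):
  atom 1: C, bond orders sum to 1 (valence 4) → 3 H
  atom 2: C, bond orders sum to 4 (valence 4) → 0 H
  atom 3: O, bond orders sum to 2 (valence 2) → 0 H
  atom 4: C, bond orders sum to 2 (valence 4) → 2 H
  atom 5: C, bond orders sum to 2 (valence 4) → 2 H
  atom 6: C, bond orders sum to 2 (valence 4) → 2 H
  atom 7: C, bond orders sum to 2 (valence 4) → 2 H
  atom 8: C, bond orders sum to 3 (valence 4) → 1 H
  atom 9: C, bond orders sum to 2 (valence 4) → 2 H
  atom 10: C, bond orders sum to 1 (valence 4) → 3 H
  atom 11: C, bond orders sum to 4 (valence 4) → 0 H
  atom 12: O, bond orders sum to 2 (valence 2) → 0 H
  atom 13: O, bond orders sum to 2 (valence 2) → 0 H
  atom 14: C, bond orders sum to 1 (valence 4) → 3 H
Total hydrogens: 20.

20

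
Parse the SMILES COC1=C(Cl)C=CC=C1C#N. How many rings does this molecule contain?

1

In SMILES, each pair of matching ring-closure digits denotes one ring-closing bond; the number of such bonds equals the number of independent rings.
Ring-closure bonds here: 1.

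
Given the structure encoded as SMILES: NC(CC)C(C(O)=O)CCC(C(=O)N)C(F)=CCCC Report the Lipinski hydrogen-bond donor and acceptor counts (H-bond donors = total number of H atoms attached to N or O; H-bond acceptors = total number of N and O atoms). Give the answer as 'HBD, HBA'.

5, 5

Donors: find every N or O and count the H atoms it carries.
  atom 1 (N): bond orders sum to 1 → 2 H
  atom 7 (O): bond orders sum to 1 → 1 H
  atom 8 (O): bond orders sum to 2 → 0 H
  atom 13 (O): bond orders sum to 2 → 0 H
  atom 14 (N): bond orders sum to 1 → 2 H
Lipinski HBD = 5.
Acceptors: N atoms = 2, O atoms = 3 → HBA = 5.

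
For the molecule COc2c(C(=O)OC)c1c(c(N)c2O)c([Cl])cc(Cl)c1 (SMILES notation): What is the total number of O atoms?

4

Scan the SMILES for O atoms (remember two-letter symbols like Cl and Br are single atoms).
Oxygen count: 4.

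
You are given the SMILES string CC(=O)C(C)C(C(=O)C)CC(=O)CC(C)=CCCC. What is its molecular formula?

C16H26O3

Walk through each heavy atom and fill implicit hydrogens from standard valence (C 4, N 3, O 2, S 2, halogen 1):
  atom 1: C, bond orders sum to 1 (valence 4) → 3 H
  atom 2: C, bond orders sum to 4 (valence 4) → 0 H
  atom 3: O, bond orders sum to 2 (valence 2) → 0 H
  atom 4: C, bond orders sum to 3 (valence 4) → 1 H
  atom 5: C, bond orders sum to 1 (valence 4) → 3 H
  atom 6: C, bond orders sum to 3 (valence 4) → 1 H
  atom 7: C, bond orders sum to 4 (valence 4) → 0 H
  atom 8: O, bond orders sum to 2 (valence 2) → 0 H
  atom 9: C, bond orders sum to 1 (valence 4) → 3 H
  atom 10: C, bond orders sum to 2 (valence 4) → 2 H
  atom 11: C, bond orders sum to 4 (valence 4) → 0 H
  atom 12: O, bond orders sum to 2 (valence 2) → 0 H
  atom 13: C, bond orders sum to 2 (valence 4) → 2 H
  atom 14: C, bond orders sum to 4 (valence 4) → 0 H
  atom 15: C, bond orders sum to 1 (valence 4) → 3 H
  atom 16: C, bond orders sum to 3 (valence 4) → 1 H
  atom 17: C, bond orders sum to 2 (valence 4) → 2 H
  atom 18: C, bond orders sum to 2 (valence 4) → 2 H
  atom 19: C, bond orders sum to 1 (valence 4) → 3 H
Totals → C:16, H:26, O:3.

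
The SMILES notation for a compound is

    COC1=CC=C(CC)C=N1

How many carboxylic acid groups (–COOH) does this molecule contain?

0

Scan the SMILES for the carboxylic acid motif — none present.
Groups that are present: 1 ether.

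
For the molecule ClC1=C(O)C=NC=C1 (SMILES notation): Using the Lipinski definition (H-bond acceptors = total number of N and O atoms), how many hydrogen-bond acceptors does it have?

2

N atoms: 1; O atoms: 1.
Lipinski HBA = 1 + 1 = 2.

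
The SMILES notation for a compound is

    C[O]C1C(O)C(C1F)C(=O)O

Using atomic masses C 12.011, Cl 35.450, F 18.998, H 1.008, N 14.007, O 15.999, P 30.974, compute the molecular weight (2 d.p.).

First, the molecular formula is C6H9FO4 (counting implicit H from valence).
  C: 6 × 12.011 = 72.066
  F: 1 × 18.998 = 18.998
  H: 9 × 1.008 = 9.072
  O: 4 × 15.999 = 63.996
Sum: 6×12.011 + 1×18.998 + 9×1.008 + 4×15.999 = 164.132 → 164.13 g/mol.

164.13 g/mol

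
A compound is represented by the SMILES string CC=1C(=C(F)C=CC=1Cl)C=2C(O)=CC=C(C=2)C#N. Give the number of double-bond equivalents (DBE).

10

Molecular formula: C14H9ClFNO.
DoU = (2C + 2 + N − H − X) / 2, where X is the halogen count and O/S are ignored.
    = (2·14 + 2 + 1 − 9 − 2) / 2 = 20 / 2 = 10.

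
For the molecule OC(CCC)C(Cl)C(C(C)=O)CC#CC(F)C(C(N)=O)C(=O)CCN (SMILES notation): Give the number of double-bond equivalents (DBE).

5

Degree of unsaturation = (number of rings) + (number of π bonds).
Ring closures in the SMILES: 0.
π bonds: 3 double bonds (each 1 DoU), 1 triple bond (each 2 DoU) → 5 DoU from unsaturation.
Total DoU = 0 + 5 = 5.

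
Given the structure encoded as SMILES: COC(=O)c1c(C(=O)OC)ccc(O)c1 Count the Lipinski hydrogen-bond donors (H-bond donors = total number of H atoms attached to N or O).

1

Donors: find every N or O and count the H atoms it carries.
  atom 2 (O): bond orders sum to 2 → 0 H
  atom 4 (O): bond orders sum to 2 → 0 H
  atom 8 (O): bond orders sum to 2 → 0 H
  atom 9 (O): bond orders sum to 2 → 0 H
  atom 14 (O): bond orders sum to 1 → 1 H
Lipinski HBD = 1.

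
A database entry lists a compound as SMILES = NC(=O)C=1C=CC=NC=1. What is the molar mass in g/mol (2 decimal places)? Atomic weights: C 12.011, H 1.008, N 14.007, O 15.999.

First, the molecular formula is C6H6N2O (counting implicit H from valence).
  C: 6 × 12.011 = 72.066
  H: 6 × 1.008 = 6.048
  N: 2 × 14.007 = 28.014
  O: 1 × 15.999 = 15.999
Sum: 6×12.011 + 6×1.008 + 2×14.007 + 1×15.999 = 122.127 → 122.13 g/mol.

122.13 g/mol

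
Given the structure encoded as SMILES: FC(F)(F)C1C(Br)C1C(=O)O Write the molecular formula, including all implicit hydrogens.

C5H4BrF3O2

Walk through each heavy atom and fill implicit hydrogens from standard valence (C 4, N 3, O 2, S 2, halogen 1):
  atom 1: F (halogen, monovalent) → 0 H
  atom 2: C, bond orders sum to 4 (valence 4) → 0 H
  atom 3: F (halogen, monovalent) → 0 H
  atom 4: F (halogen, monovalent) → 0 H
  atom 5: C, bond orders sum to 3 (valence 4) → 1 H
  atom 6: C, bond orders sum to 3 (valence 4) → 1 H
  atom 7: Br (halogen, monovalent) → 0 H
  atom 8: C, bond orders sum to 3 (valence 4) → 1 H
  atom 9: C, bond orders sum to 4 (valence 4) → 0 H
  atom 10: O, bond orders sum to 2 (valence 2) → 0 H
  atom 11: O, bond orders sum to 1 (valence 2) → 1 H
Totals → C:5, H:4, Br:1, F:3, O:2.
In Hill order: C5H4BrF3O2.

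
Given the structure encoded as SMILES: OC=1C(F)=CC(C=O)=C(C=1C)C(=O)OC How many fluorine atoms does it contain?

1

Scan the SMILES for F atoms (remember two-letter symbols like Cl and Br are single atoms).
Fluorine count: 1.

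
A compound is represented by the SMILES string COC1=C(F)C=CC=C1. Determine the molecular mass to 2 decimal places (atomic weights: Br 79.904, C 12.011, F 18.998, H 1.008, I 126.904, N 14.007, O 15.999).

126.13 g/mol

First, the molecular formula is C7H7FO (counting implicit H from valence).
  C: 7 × 12.011 = 84.077
  F: 1 × 18.998 = 18.998
  H: 7 × 1.008 = 7.056
  O: 1 × 15.999 = 15.999
Sum: 7×12.011 + 1×18.998 + 7×1.008 + 1×15.999 = 126.130 → 126.13 g/mol.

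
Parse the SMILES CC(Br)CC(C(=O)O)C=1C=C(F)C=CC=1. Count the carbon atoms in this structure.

11

Count every carbon token in the SMILES (each C, including those in ring-closure positions and inside branches).
Carbon count: 11.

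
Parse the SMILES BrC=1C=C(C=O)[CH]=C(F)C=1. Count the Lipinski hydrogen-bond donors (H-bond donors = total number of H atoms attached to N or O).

Donors: find every N or O and count the H atoms it carries.
  atom 6 (O): bond orders sum to 2 → 0 H
Lipinski HBD = 0.

0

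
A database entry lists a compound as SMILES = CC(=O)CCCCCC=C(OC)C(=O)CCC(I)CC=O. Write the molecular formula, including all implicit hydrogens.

C16H25IO4

Walk through each heavy atom and fill implicit hydrogens from standard valence (C 4, N 3, O 2, S 2, halogen 1):
  atom 1: C, bond orders sum to 1 (valence 4) → 3 H
  atom 2: C, bond orders sum to 4 (valence 4) → 0 H
  atom 3: O, bond orders sum to 2 (valence 2) → 0 H
  atom 4: C, bond orders sum to 2 (valence 4) → 2 H
  atom 5: C, bond orders sum to 2 (valence 4) → 2 H
  atom 6: C, bond orders sum to 2 (valence 4) → 2 H
  atom 7: C, bond orders sum to 2 (valence 4) → 2 H
  atom 8: C, bond orders sum to 2 (valence 4) → 2 H
  atom 9: C, bond orders sum to 3 (valence 4) → 1 H
  atom 10: C, bond orders sum to 4 (valence 4) → 0 H
  atom 11: O, bond orders sum to 2 (valence 2) → 0 H
  atom 12: C, bond orders sum to 1 (valence 4) → 3 H
  atom 13: C, bond orders sum to 4 (valence 4) → 0 H
  atom 14: O, bond orders sum to 2 (valence 2) → 0 H
  atom 15: C, bond orders sum to 2 (valence 4) → 2 H
  atom 16: C, bond orders sum to 2 (valence 4) → 2 H
  atom 17: C, bond orders sum to 3 (valence 4) → 1 H
  atom 18: I (halogen, monovalent) → 0 H
  atom 19: C, bond orders sum to 2 (valence 4) → 2 H
  atom 20: C, bond orders sum to 3 (valence 4) → 1 H
  atom 21: O, bond orders sum to 2 (valence 2) → 0 H
Totals → C:16, H:25, I:1, O:4.
In Hill order: C16H25IO4.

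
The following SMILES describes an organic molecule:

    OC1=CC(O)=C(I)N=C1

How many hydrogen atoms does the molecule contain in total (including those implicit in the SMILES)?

4

Walk through each heavy atom and fill implicit hydrogens from standard valence (C 4, N 3, O 2, S 2, halogen 1):
  atom 1: O, bond orders sum to 1 (valence 2) → 1 H
  atom 2: C, bond orders sum to 4 (valence 4) → 0 H
  atom 3: C, bond orders sum to 3 (valence 4) → 1 H
  atom 4: C, bond orders sum to 4 (valence 4) → 0 H
  atom 5: O, bond orders sum to 1 (valence 2) → 1 H
  atom 6: C, bond orders sum to 4 (valence 4) → 0 H
  atom 7: I (halogen, monovalent) → 0 H
  atom 8: N, bond orders sum to 3 (valence 3) → 0 H
  atom 9: C, bond orders sum to 3 (valence 4) → 1 H
Total hydrogens: 4.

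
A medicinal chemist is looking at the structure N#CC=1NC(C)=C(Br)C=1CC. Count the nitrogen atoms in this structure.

Scan the SMILES for N atoms (remember two-letter symbols like Cl and Br are single atoms).
Nitrogen count: 2.

2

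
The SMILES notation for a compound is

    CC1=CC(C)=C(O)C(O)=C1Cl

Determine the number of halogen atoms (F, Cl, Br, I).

1

Halogen atoms appear at heavy-atom position 11 (1×Cl).
Other groups present: 2 hydroxyl.
Halogen count: 1.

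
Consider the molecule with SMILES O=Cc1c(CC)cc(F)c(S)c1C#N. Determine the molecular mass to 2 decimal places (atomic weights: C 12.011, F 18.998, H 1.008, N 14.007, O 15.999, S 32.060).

209.24 g/mol

First, the molecular formula is C10H8FNOS (counting implicit H from valence).
  C: 10 × 12.011 = 120.110
  F: 1 × 18.998 = 18.998
  H: 8 × 1.008 = 8.064
  N: 1 × 14.007 = 14.007
  O: 1 × 15.999 = 15.999
  S: 1 × 32.060 = 32.060
Sum: 10×12.011 + 1×18.998 + 8×1.008 + 1×14.007 + 1×15.999 + 1×32.060 = 209.238 → 209.24 g/mol.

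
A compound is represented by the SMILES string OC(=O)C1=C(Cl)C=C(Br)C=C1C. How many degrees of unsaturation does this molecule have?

Degree of unsaturation = (number of rings) + (number of π bonds).
Ring closures in the SMILES: 1.
π bonds: 4 double bonds (each 1 DoU) → 4 DoU from unsaturation.
Total DoU = 1 + 4 = 5.

5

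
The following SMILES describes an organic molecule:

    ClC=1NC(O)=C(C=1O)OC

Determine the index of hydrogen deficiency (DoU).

3

Degree of unsaturation = (number of rings) + (number of π bonds).
Ring closures in the SMILES: 1.
π bonds: 2 double bonds (each 1 DoU) → 2 DoU from unsaturation.
Total DoU = 1 + 2 = 3.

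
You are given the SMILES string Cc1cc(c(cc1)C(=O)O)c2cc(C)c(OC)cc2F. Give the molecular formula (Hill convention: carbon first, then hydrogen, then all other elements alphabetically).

Walk through each heavy atom and fill implicit hydrogens from standard valence (C 4, N 3, O 2, S 2, halogen 1); for lowercase aromatic atoms, an aromatic c carries 1 H when it has two neighbours and 0 H with three, and aromatic n carries 0 H:
  atom 1: C, bond orders sum to 1 (valence 4) → 3 H
  atom 2: aromatic c, 3 neighbours → 0 H
  atom 3: aromatic c, 2 neighbours → 1 H
  atom 4: aromatic c, 3 neighbours → 0 H
  atom 5: aromatic c, 3 neighbours → 0 H
  atom 6: aromatic c, 2 neighbours → 1 H
  atom 7: aromatic c, 2 neighbours → 1 H
  atom 8: C, bond orders sum to 4 (valence 4) → 0 H
  atom 9: O, bond orders sum to 2 (valence 2) → 0 H
  atom 10: O, bond orders sum to 1 (valence 2) → 1 H
  atom 11: aromatic c, 3 neighbours → 0 H
  atom 12: aromatic c, 2 neighbours → 1 H
  atom 13: aromatic c, 3 neighbours → 0 H
  atom 14: C, bond orders sum to 1 (valence 4) → 3 H
  atom 15: aromatic c, 3 neighbours → 0 H
  atom 16: O, bond orders sum to 2 (valence 2) → 0 H
  atom 17: C, bond orders sum to 1 (valence 4) → 3 H
  atom 18: aromatic c, 2 neighbours → 1 H
  atom 19: aromatic c, 3 neighbours → 0 H
  atom 20: F (halogen, monovalent) → 0 H
Totals → C:16, H:15, F:1, O:3.

C16H15FO3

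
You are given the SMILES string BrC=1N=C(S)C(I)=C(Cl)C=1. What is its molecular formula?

C5H2BrClINS

Walk through each heavy atom and fill implicit hydrogens from standard valence (C 4, N 3, O 2, S 2, halogen 1):
  atom 1: Br (halogen, monovalent) → 0 H
  atom 2: C, bond orders sum to 4 (valence 4) → 0 H
  atom 3: N, bond orders sum to 3 (valence 3) → 0 H
  atom 4: C, bond orders sum to 4 (valence 4) → 0 H
  atom 5: S, bond orders sum to 1 (valence 2) → 1 H
  atom 6: C, bond orders sum to 4 (valence 4) → 0 H
  atom 7: I (halogen, monovalent) → 0 H
  atom 8: C, bond orders sum to 4 (valence 4) → 0 H
  atom 9: Cl (halogen, monovalent) → 0 H
  atom 10: C, bond orders sum to 3 (valence 4) → 1 H
Totals → C:5, H:2, Br:1, Cl:1, I:1, N:1, S:1.
In Hill order: C5H2BrClINS.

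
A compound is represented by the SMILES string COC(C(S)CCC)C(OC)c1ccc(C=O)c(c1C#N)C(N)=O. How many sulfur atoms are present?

1

Scan the SMILES for S atoms (remember two-letter symbols like Cl and Br are single atoms).
Sulfur count: 1.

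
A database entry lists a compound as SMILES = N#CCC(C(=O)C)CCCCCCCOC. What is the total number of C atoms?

13

Count every carbon token in the SMILES (each C, including those in ring-closure positions and inside branches).
Carbon count: 13.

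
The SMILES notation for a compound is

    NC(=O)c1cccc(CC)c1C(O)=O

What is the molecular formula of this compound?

Walk through each heavy atom and fill implicit hydrogens from standard valence (C 4, N 3, O 2, S 2, halogen 1); for lowercase aromatic atoms, an aromatic c carries 1 H when it has two neighbours and 0 H with three, and aromatic n carries 0 H:
  atom 1: N, bond orders sum to 1 (valence 3) → 2 H
  atom 2: C, bond orders sum to 4 (valence 4) → 0 H
  atom 3: O, bond orders sum to 2 (valence 2) → 0 H
  atom 4: aromatic c, 3 neighbours → 0 H
  atom 5: aromatic c, 2 neighbours → 1 H
  atom 6: aromatic c, 2 neighbours → 1 H
  atom 7: aromatic c, 2 neighbours → 1 H
  atom 8: aromatic c, 3 neighbours → 0 H
  atom 9: C, bond orders sum to 2 (valence 4) → 2 H
  atom 10: C, bond orders sum to 1 (valence 4) → 3 H
  atom 11: aromatic c, 3 neighbours → 0 H
  atom 12: C, bond orders sum to 4 (valence 4) → 0 H
  atom 13: O, bond orders sum to 1 (valence 2) → 1 H
  atom 14: O, bond orders sum to 2 (valence 2) → 0 H
Totals → C:10, H:11, N:1, O:3.

C10H11NO3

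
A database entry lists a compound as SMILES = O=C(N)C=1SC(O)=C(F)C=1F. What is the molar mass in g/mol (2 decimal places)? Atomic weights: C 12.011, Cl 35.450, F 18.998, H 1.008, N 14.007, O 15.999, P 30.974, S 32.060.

First, the molecular formula is C5H3F2NO2S (counting implicit H from valence).
  C: 5 × 12.011 = 60.055
  F: 2 × 18.998 = 37.996
  H: 3 × 1.008 = 3.024
  N: 1 × 14.007 = 14.007
  O: 2 × 15.999 = 31.998
  S: 1 × 32.060 = 32.060
Sum: 5×12.011 + 2×18.998 + 3×1.008 + 1×14.007 + 2×15.999 + 1×32.060 = 179.140 → 179.14 g/mol.

179.14 g/mol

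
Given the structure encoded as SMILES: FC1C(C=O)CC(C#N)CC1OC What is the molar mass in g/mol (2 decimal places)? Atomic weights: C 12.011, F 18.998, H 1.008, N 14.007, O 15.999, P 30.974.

First, the molecular formula is C9H12FNO2 (counting implicit H from valence).
  C: 9 × 12.011 = 108.099
  F: 1 × 18.998 = 18.998
  H: 12 × 1.008 = 12.096
  N: 1 × 14.007 = 14.007
  O: 2 × 15.999 = 31.998
Sum: 9×12.011 + 1×18.998 + 12×1.008 + 1×14.007 + 2×15.999 = 185.198 → 185.20 g/mol.

185.20 g/mol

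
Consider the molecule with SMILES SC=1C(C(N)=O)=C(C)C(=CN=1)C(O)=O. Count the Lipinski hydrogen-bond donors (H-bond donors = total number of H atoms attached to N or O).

3

Donors: find every N or O and count the H atoms it carries.
  atom 5 (N): bond orders sum to 1 → 2 H
  atom 6 (O): bond orders sum to 2 → 0 H
  atom 11 (N): bond orders sum to 3 → 0 H
  atom 13 (O): bond orders sum to 1 → 1 H
  atom 14 (O): bond orders sum to 2 → 0 H
Lipinski HBD = 3.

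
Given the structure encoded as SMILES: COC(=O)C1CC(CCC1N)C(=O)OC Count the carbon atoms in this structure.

10

Count every carbon token in the SMILES (each C, including those in ring-closure positions and inside branches).
Carbon count: 10.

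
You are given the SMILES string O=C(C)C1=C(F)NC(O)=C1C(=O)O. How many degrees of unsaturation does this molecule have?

Degree of unsaturation = (number of rings) + (number of π bonds).
Ring closures in the SMILES: 1.
π bonds: 4 double bonds (each 1 DoU) → 4 DoU from unsaturation.
Total DoU = 1 + 4 = 5.

5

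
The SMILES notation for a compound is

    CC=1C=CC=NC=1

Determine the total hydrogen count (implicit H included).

7

Walk through each heavy atom and fill implicit hydrogens from standard valence (C 4, N 3, O 2, S 2, halogen 1):
  atom 1: C, bond orders sum to 1 (valence 4) → 3 H
  atom 2: C, bond orders sum to 4 (valence 4) → 0 H
  atom 3: C, bond orders sum to 3 (valence 4) → 1 H
  atom 4: C, bond orders sum to 3 (valence 4) → 1 H
  atom 5: C, bond orders sum to 3 (valence 4) → 1 H
  atom 6: N, bond orders sum to 3 (valence 3) → 0 H
  atom 7: C, bond orders sum to 3 (valence 4) → 1 H
Total hydrogens: 7.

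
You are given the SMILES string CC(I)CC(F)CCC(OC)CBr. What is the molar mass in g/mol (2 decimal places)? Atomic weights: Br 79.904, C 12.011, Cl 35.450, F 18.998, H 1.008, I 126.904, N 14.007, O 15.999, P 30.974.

First, the molecular formula is C9H17BrFIO (counting implicit H from valence).
  Br: 1 × 79.904 = 79.904
  C: 9 × 12.011 = 108.099
  F: 1 × 18.998 = 18.998
  H: 17 × 1.008 = 17.136
  I: 1 × 126.904 = 126.904
  O: 1 × 15.999 = 15.999
Sum: 1×79.904 + 9×12.011 + 1×18.998 + 17×1.008 + 1×126.904 + 1×15.999 = 367.040 → 367.04 g/mol.

367.04 g/mol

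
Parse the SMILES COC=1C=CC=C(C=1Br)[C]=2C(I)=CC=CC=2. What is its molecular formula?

C13H10BrIO

Walk through each heavy atom and fill implicit hydrogens from standard valence (C 4, N 3, O 2, S 2, halogen 1):
  atom 1: C, bond orders sum to 1 (valence 4) → 3 H
  atom 2: O, bond orders sum to 2 (valence 2) → 0 H
  atom 3: C, bond orders sum to 4 (valence 4) → 0 H
  atom 4: C, bond orders sum to 3 (valence 4) → 1 H
  atom 5: C, bond orders sum to 3 (valence 4) → 1 H
  atom 6: C, bond orders sum to 3 (valence 4) → 1 H
  atom 7: C, bond orders sum to 4 (valence 4) → 0 H
  atom 8: C, bond orders sum to 4 (valence 4) → 0 H
  atom 9: Br (halogen, monovalent) → 0 H
  atom 10: C with explicit H count 0
  atom 11: C, bond orders sum to 4 (valence 4) → 0 H
  atom 12: I (halogen, monovalent) → 0 H
  atom 13: C, bond orders sum to 3 (valence 4) → 1 H
  atom 14: C, bond orders sum to 3 (valence 4) → 1 H
  atom 15: C, bond orders sum to 3 (valence 4) → 1 H
  atom 16: C, bond orders sum to 3 (valence 4) → 1 H
Totals → C:13, H:10, Br:1, I:1, O:1.
In Hill order: C13H10BrIO.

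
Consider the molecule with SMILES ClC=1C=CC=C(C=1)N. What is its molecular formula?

C6H6ClN

Walk through each heavy atom and fill implicit hydrogens from standard valence (C 4, N 3, O 2, S 2, halogen 1):
  atom 1: Cl (halogen, monovalent) → 0 H
  atom 2: C, bond orders sum to 4 (valence 4) → 0 H
  atom 3: C, bond orders sum to 3 (valence 4) → 1 H
  atom 4: C, bond orders sum to 3 (valence 4) → 1 H
  atom 5: C, bond orders sum to 3 (valence 4) → 1 H
  atom 6: C, bond orders sum to 4 (valence 4) → 0 H
  atom 7: C, bond orders sum to 3 (valence 4) → 1 H
  atom 8: N, bond orders sum to 1 (valence 3) → 2 H
Totals → C:6, H:6, Cl:1, N:1.
In Hill order: C6H6ClN.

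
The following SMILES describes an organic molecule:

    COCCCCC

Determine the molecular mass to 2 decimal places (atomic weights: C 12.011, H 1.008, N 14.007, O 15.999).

102.18 g/mol

First, the molecular formula is C6H14O (counting implicit H from valence).
  C: 6 × 12.011 = 72.066
  H: 14 × 1.008 = 14.112
  O: 1 × 15.999 = 15.999
Sum: 6×12.011 + 14×1.008 + 1×15.999 = 102.177 → 102.18 g/mol.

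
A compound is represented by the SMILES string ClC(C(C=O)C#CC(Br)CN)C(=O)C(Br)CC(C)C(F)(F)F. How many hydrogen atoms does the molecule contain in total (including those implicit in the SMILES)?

15

Walk through each heavy atom and fill implicit hydrogens from standard valence (C 4, N 3, O 2, S 2, halogen 1):
  atom 1: Cl (halogen, monovalent) → 0 H
  atom 2: C, bond orders sum to 3 (valence 4) → 1 H
  atom 3: C, bond orders sum to 3 (valence 4) → 1 H
  atom 4: C, bond orders sum to 3 (valence 4) → 1 H
  atom 5: O, bond orders sum to 2 (valence 2) → 0 H
  atom 6: C, bond orders sum to 4 (valence 4) → 0 H
  atom 7: C, bond orders sum to 4 (valence 4) → 0 H
  atom 8: C, bond orders sum to 3 (valence 4) → 1 H
  atom 9: Br (halogen, monovalent) → 0 H
  atom 10: C, bond orders sum to 2 (valence 4) → 2 H
  atom 11: N, bond orders sum to 1 (valence 3) → 2 H
  atom 12: C, bond orders sum to 4 (valence 4) → 0 H
  atom 13: O, bond orders sum to 2 (valence 2) → 0 H
  atom 14: C, bond orders sum to 3 (valence 4) → 1 H
  atom 15: Br (halogen, monovalent) → 0 H
  atom 16: C, bond orders sum to 2 (valence 4) → 2 H
  atom 17: C, bond orders sum to 3 (valence 4) → 1 H
  atom 18: C, bond orders sum to 1 (valence 4) → 3 H
  atom 19: C, bond orders sum to 4 (valence 4) → 0 H
  atom 20: F (halogen, monovalent) → 0 H
  atom 21: F (halogen, monovalent) → 0 H
  atom 22: F (halogen, monovalent) → 0 H
Total hydrogens: 15.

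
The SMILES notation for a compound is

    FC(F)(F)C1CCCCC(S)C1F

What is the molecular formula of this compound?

C8H12F4S

Walk through each heavy atom and fill implicit hydrogens from standard valence (C 4, N 3, O 2, S 2, halogen 1):
  atom 1: F (halogen, monovalent) → 0 H
  atom 2: C, bond orders sum to 4 (valence 4) → 0 H
  atom 3: F (halogen, monovalent) → 0 H
  atom 4: F (halogen, monovalent) → 0 H
  atom 5: C, bond orders sum to 3 (valence 4) → 1 H
  atom 6: C, bond orders sum to 2 (valence 4) → 2 H
  atom 7: C, bond orders sum to 2 (valence 4) → 2 H
  atom 8: C, bond orders sum to 2 (valence 4) → 2 H
  atom 9: C, bond orders sum to 2 (valence 4) → 2 H
  atom 10: C, bond orders sum to 3 (valence 4) → 1 H
  atom 11: S, bond orders sum to 1 (valence 2) → 1 H
  atom 12: C, bond orders sum to 3 (valence 4) → 1 H
  atom 13: F (halogen, monovalent) → 0 H
Totals → C:8, H:12, F:4, S:1.
In Hill order: C8H12F4S.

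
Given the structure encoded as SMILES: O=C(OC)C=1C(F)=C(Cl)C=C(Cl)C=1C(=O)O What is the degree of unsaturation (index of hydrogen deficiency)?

Degree of unsaturation = (number of rings) + (number of π bonds).
Ring closures in the SMILES: 1.
π bonds: 5 double bonds (each 1 DoU) → 5 DoU from unsaturation.
Total DoU = 1 + 5 = 6.

6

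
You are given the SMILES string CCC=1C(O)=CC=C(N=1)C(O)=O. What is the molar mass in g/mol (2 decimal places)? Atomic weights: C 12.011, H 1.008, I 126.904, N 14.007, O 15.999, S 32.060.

First, the molecular formula is C8H9NO3 (counting implicit H from valence).
  C: 8 × 12.011 = 96.088
  H: 9 × 1.008 = 9.072
  N: 1 × 14.007 = 14.007
  O: 3 × 15.999 = 47.997
Sum: 8×12.011 + 9×1.008 + 1×14.007 + 3×15.999 = 167.164 → 167.16 g/mol.

167.16 g/mol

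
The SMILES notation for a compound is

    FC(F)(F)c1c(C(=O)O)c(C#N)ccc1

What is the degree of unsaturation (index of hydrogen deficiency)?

Molecular formula: C9H4F3NO2.
DoU = (2C + 2 + N − H − X) / 2, where X is the halogen count and O/S are ignored.
    = (2·9 + 2 + 1 − 4 − 3) / 2 = 14 / 2 = 7.

7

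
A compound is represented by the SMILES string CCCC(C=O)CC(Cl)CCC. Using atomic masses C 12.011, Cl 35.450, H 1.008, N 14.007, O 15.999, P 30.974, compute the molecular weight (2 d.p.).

190.71 g/mol

First, the molecular formula is C10H19ClO (counting implicit H from valence).
  C: 10 × 12.011 = 120.110
  Cl: 1 × 35.450 = 35.450
  H: 19 × 1.008 = 19.152
  O: 1 × 15.999 = 15.999
Sum: 10×12.011 + 1×35.450 + 19×1.008 + 1×15.999 = 190.711 → 190.71 g/mol.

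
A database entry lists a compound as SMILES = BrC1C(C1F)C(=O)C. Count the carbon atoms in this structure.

5

Count every carbon token in the SMILES (each C, including those in ring-closure positions and inside branches).
Carbon count: 5.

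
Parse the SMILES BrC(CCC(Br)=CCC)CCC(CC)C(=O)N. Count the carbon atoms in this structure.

13

Count every carbon token in the SMILES (each C, including those in ring-closure positions and inside branches).
Carbon count: 13.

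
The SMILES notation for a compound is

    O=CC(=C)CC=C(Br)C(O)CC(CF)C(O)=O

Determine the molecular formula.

Walk through each heavy atom and fill implicit hydrogens from standard valence (C 4, N 3, O 2, S 2, halogen 1):
  atom 1: O, bond orders sum to 2 (valence 2) → 0 H
  atom 2: C, bond orders sum to 3 (valence 4) → 1 H
  atom 3: C, bond orders sum to 4 (valence 4) → 0 H
  atom 4: C, bond orders sum to 2 (valence 4) → 2 H
  atom 5: C, bond orders sum to 2 (valence 4) → 2 H
  atom 6: C, bond orders sum to 3 (valence 4) → 1 H
  atom 7: C, bond orders sum to 4 (valence 4) → 0 H
  atom 8: Br (halogen, monovalent) → 0 H
  atom 9: C, bond orders sum to 3 (valence 4) → 1 H
  atom 10: O, bond orders sum to 1 (valence 2) → 1 H
  atom 11: C, bond orders sum to 2 (valence 4) → 2 H
  atom 12: C, bond orders sum to 3 (valence 4) → 1 H
  atom 13: C, bond orders sum to 2 (valence 4) → 2 H
  atom 14: F (halogen, monovalent) → 0 H
  atom 15: C, bond orders sum to 4 (valence 4) → 0 H
  atom 16: O, bond orders sum to 1 (valence 2) → 1 H
  atom 17: O, bond orders sum to 2 (valence 2) → 0 H
Totals → C:11, H:14, Br:1, F:1, O:4.
In Hill order: C11H14BrFO4.

C11H14BrFO4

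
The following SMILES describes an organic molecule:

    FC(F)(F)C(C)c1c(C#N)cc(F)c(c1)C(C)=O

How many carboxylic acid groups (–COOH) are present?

0

Scan the SMILES for the carboxylic acid motif — none present.
Groups that are present: 1 ketone, 1 nitrile.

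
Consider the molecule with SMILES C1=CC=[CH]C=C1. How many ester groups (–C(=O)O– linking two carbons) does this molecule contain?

0

Scan the SMILES for the ester motif — none present.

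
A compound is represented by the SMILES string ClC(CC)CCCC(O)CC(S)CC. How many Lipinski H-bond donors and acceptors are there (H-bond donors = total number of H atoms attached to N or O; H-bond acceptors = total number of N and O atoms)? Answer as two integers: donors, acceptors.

1, 1

Donors: find every N or O and count the H atoms it carries.
  atom 9 (O): bond orders sum to 1 → 1 H
Lipinski HBD = 1.
Acceptors: N atoms = 0, O atoms = 1 → HBA = 1.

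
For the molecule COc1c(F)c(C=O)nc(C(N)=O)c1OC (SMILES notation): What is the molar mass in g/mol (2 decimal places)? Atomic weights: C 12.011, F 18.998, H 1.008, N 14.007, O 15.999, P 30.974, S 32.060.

228.18 g/mol

First, the molecular formula is C9H9FN2O4 (counting implicit H from valence).
  C: 9 × 12.011 = 108.099
  F: 1 × 18.998 = 18.998
  H: 9 × 1.008 = 9.072
  N: 2 × 14.007 = 28.014
  O: 4 × 15.999 = 63.996
Sum: 9×12.011 + 1×18.998 + 9×1.008 + 2×14.007 + 4×15.999 = 228.179 → 228.18 g/mol.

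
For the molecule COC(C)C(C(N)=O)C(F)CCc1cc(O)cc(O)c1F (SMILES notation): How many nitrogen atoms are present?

Scan the SMILES for N atoms (remember two-letter symbols like Cl and Br are single atoms).
Nitrogen count: 1.

1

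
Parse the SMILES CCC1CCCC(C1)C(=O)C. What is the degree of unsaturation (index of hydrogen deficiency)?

2

Molecular formula: C10H18O.
DoU = (2C + 2 + N − H − X) / 2, where X is the halogen count and O/S are ignored.
    = (2·10 + 2 + 0 − 18 − 0) / 2 = 4 / 2 = 2.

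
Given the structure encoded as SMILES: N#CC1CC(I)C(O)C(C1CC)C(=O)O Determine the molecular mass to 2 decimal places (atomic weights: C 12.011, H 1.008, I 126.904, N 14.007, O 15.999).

323.13 g/mol

First, the molecular formula is C10H14INO3 (counting implicit H from valence).
  C: 10 × 12.011 = 120.110
  H: 14 × 1.008 = 14.112
  I: 1 × 126.904 = 126.904
  N: 1 × 14.007 = 14.007
  O: 3 × 15.999 = 47.997
Sum: 10×12.011 + 14×1.008 + 1×126.904 + 1×14.007 + 3×15.999 = 323.130 → 323.13 g/mol.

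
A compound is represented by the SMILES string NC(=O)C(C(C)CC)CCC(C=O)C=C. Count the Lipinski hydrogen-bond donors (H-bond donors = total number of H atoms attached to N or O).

2

Donors: find every N or O and count the H atoms it carries.
  atom 1 (N): bond orders sum to 1 → 2 H
  atom 3 (O): bond orders sum to 2 → 0 H
  atom 13 (O): bond orders sum to 2 → 0 H
Lipinski HBD = 2.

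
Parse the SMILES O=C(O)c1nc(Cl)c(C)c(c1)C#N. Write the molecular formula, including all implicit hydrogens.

Walk through each heavy atom and fill implicit hydrogens from standard valence (C 4, N 3, O 2, S 2, halogen 1); for lowercase aromatic atoms, an aromatic c carries 1 H when it has two neighbours and 0 H with three, and aromatic n carries 0 H:
  atom 1: O, bond orders sum to 2 (valence 2) → 0 H
  atom 2: C, bond orders sum to 4 (valence 4) → 0 H
  atom 3: O, bond orders sum to 1 (valence 2) → 1 H
  atom 4: aromatic c, 3 neighbours → 0 H
  atom 5: aromatic n, 2 neighbours → 0 H
  atom 6: aromatic c, 3 neighbours → 0 H
  atom 7: Cl (halogen, monovalent) → 0 H
  atom 8: aromatic c, 3 neighbours → 0 H
  atom 9: C, bond orders sum to 1 (valence 4) → 3 H
  atom 10: aromatic c, 3 neighbours → 0 H
  atom 11: aromatic c, 2 neighbours → 1 H
  atom 12: C, bond orders sum to 4 (valence 4) → 0 H
  atom 13: N, bond orders sum to 3 (valence 3) → 0 H
Totals → C:8, H:5, Cl:1, N:2, O:2.
In Hill order: C8H5ClN2O2.

C8H5ClN2O2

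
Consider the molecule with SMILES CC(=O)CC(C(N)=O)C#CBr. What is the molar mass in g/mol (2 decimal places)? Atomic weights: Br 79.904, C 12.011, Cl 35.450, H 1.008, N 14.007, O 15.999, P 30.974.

First, the molecular formula is C7H8BrNO2 (counting implicit H from valence).
  Br: 1 × 79.904 = 79.904
  C: 7 × 12.011 = 84.077
  H: 8 × 1.008 = 8.064
  N: 1 × 14.007 = 14.007
  O: 2 × 15.999 = 31.998
Sum: 1×79.904 + 7×12.011 + 8×1.008 + 1×14.007 + 2×15.999 = 218.050 → 218.05 g/mol.

218.05 g/mol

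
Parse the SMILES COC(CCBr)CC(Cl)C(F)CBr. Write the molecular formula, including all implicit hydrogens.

Walk through each heavy atom and fill implicit hydrogens from standard valence (C 4, N 3, O 2, S 2, halogen 1):
  atom 1: C, bond orders sum to 1 (valence 4) → 3 H
  atom 2: O, bond orders sum to 2 (valence 2) → 0 H
  atom 3: C, bond orders sum to 3 (valence 4) → 1 H
  atom 4: C, bond orders sum to 2 (valence 4) → 2 H
  atom 5: C, bond orders sum to 2 (valence 4) → 2 H
  atom 6: Br (halogen, monovalent) → 0 H
  atom 7: C, bond orders sum to 2 (valence 4) → 2 H
  atom 8: C, bond orders sum to 3 (valence 4) → 1 H
  atom 9: Cl (halogen, monovalent) → 0 H
  atom 10: C, bond orders sum to 3 (valence 4) → 1 H
  atom 11: F (halogen, monovalent) → 0 H
  atom 12: C, bond orders sum to 2 (valence 4) → 2 H
  atom 13: Br (halogen, monovalent) → 0 H
Totals → C:8, H:14, Br:2, Cl:1, F:1, O:1.
In Hill order: C8H14Br2ClFO.

C8H14Br2ClFO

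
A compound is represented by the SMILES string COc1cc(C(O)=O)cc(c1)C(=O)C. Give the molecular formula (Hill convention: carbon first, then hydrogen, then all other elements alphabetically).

Walk through each heavy atom and fill implicit hydrogens from standard valence (C 4, N 3, O 2, S 2, halogen 1); for lowercase aromatic atoms, an aromatic c carries 1 H when it has two neighbours and 0 H with three, and aromatic n carries 0 H:
  atom 1: C, bond orders sum to 1 (valence 4) → 3 H
  atom 2: O, bond orders sum to 2 (valence 2) → 0 H
  atom 3: aromatic c, 3 neighbours → 0 H
  atom 4: aromatic c, 2 neighbours → 1 H
  atom 5: aromatic c, 3 neighbours → 0 H
  atom 6: C, bond orders sum to 4 (valence 4) → 0 H
  atom 7: O, bond orders sum to 1 (valence 2) → 1 H
  atom 8: O, bond orders sum to 2 (valence 2) → 0 H
  atom 9: aromatic c, 2 neighbours → 1 H
  atom 10: aromatic c, 3 neighbours → 0 H
  atom 11: aromatic c, 2 neighbours → 1 H
  atom 12: C, bond orders sum to 4 (valence 4) → 0 H
  atom 13: O, bond orders sum to 2 (valence 2) → 0 H
  atom 14: C, bond orders sum to 1 (valence 4) → 3 H
Totals → C:10, H:10, O:4.

C10H10O4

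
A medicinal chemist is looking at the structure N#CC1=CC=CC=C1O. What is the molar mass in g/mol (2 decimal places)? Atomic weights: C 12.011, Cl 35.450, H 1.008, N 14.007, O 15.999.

First, the molecular formula is C7H5NO (counting implicit H from valence).
  C: 7 × 12.011 = 84.077
  H: 5 × 1.008 = 5.040
  N: 1 × 14.007 = 14.007
  O: 1 × 15.999 = 15.999
Sum: 7×12.011 + 5×1.008 + 1×14.007 + 1×15.999 = 119.123 → 119.12 g/mol.

119.12 g/mol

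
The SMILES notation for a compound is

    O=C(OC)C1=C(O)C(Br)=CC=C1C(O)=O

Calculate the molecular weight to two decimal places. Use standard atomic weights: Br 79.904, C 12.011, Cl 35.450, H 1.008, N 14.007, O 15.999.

275.05 g/mol

First, the molecular formula is C9H7BrO5 (counting implicit H from valence).
  Br: 1 × 79.904 = 79.904
  C: 9 × 12.011 = 108.099
  H: 7 × 1.008 = 7.056
  O: 5 × 15.999 = 79.995
Sum: 1×79.904 + 9×12.011 + 7×1.008 + 5×15.999 = 275.054 → 275.05 g/mol.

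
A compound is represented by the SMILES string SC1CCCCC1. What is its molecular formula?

C6H12S

Walk through each heavy atom and fill implicit hydrogens from standard valence (C 4, N 3, O 2, S 2, halogen 1):
  atom 1: S, bond orders sum to 1 (valence 2) → 1 H
  atom 2: C, bond orders sum to 3 (valence 4) → 1 H
  atom 3: C, bond orders sum to 2 (valence 4) → 2 H
  atom 4: C, bond orders sum to 2 (valence 4) → 2 H
  atom 5: C, bond orders sum to 2 (valence 4) → 2 H
  atom 6: C, bond orders sum to 2 (valence 4) → 2 H
  atom 7: C, bond orders sum to 2 (valence 4) → 2 H
Totals → C:6, H:12, S:1.
In Hill order: C6H12S.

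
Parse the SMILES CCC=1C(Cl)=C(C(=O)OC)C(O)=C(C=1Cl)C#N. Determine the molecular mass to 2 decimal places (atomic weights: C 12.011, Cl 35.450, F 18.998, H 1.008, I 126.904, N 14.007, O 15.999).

First, the molecular formula is C11H9Cl2NO3 (counting implicit H from valence).
  C: 11 × 12.011 = 132.121
  Cl: 2 × 35.450 = 70.900
  H: 9 × 1.008 = 9.072
  N: 1 × 14.007 = 14.007
  O: 3 × 15.999 = 47.997
Sum: 11×12.011 + 2×35.450 + 9×1.008 + 1×14.007 + 3×15.999 = 274.097 → 274.10 g/mol.

274.10 g/mol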